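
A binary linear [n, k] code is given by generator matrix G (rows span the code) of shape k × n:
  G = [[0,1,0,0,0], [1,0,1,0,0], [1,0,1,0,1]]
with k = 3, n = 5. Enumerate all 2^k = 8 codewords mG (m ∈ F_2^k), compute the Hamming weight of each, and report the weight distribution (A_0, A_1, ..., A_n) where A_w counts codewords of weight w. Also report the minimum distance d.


Weight distribution: A_0 = 1, A_1 = 2, A_2 = 2, A_3 = 2, A_4 = 1. Minimum distance d = 1.

Enumerate all 2^3 = 8 messages m ∈ F_2^3.
For each, compute codeword c = mG in F_2^5, then tally its weight.
  m = 000 → c = 00000, weight = 0.
  m = 100 → c = 01000, weight = 1.
  m = 010 → c = 10100, weight = 2.
  m = 110 → c = 11100, weight = 3.
  m = 001 → c = 10101, weight = 3.
  m = 101 → c = 11101, weight = 4.
  m = 011 → c = 00001, weight = 1.
  m = 111 → c = 01001, weight = 2.
Tally weights:
  weight 0: 1 codewords.
  weight 1: 2 codewords.
  weight 2: 2 codewords.
  weight 3: 2 codewords.
  weight 4: 1 codewords.
Minimum distance d = smallest w > 0 with A_w > 0 = 1.
Sanity: Σ A_w = 8 = 2^3 = 8 ✓.


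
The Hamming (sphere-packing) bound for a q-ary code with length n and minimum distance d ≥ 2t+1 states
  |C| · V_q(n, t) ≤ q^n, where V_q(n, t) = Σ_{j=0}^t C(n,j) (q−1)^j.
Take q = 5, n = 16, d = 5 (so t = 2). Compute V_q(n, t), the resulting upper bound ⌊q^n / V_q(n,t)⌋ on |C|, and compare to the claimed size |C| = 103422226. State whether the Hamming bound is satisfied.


V_q(n, t) = 1985, q^n = 152587890625, Hamming bound = 76870473, |C| = 103422226 > bound (violated).

Step 1: Compute V_q(n, t) = Σ_{j=0}^2 C(n, j) (q−1)^j.
  j = 0: C(16,0)·(4)^0 = 1·1 = 1.
  j = 1: C(16,1)·(4)^1 = 16·4 = 64.
  j = 2: C(16,2)·(4)^2 = 120·16 = 1920.
  V_q(n, t) = 1 + 64 + 1920 = 1985.
Step 2: q^n = 5^16 = 152587890625.
Step 3: Hamming bound ⌊q^n / V_q(n,t)⌋ = ⌊152587890625/1985⌋ = 76870473.
Step 4: Compare |C| = 103422226 to 76870473: violated.
The claimed |C| lies above the Hamming bound, so no 5-ary code of length 16 with d ≥ 5 can have 103422226 codewords.


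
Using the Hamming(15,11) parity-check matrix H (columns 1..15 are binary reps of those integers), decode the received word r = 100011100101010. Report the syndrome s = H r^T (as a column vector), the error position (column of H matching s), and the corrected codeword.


s = (1, 1, 0, 1)^T, error position = 13, corrected codeword c = 100011100101110

Compute s = H r^T mod 2 one row at a time:
  s_1 = 0 + 0 + 1 + 0 + 1 + 0 + 1 + 0 = 3 ≡ 1 (mod 2).
  s_2 = 0 + 1 + 1 + 1 + 1 + 0 + 1 + 0 = 5 ≡ 1 (mod 2).
  s_3 = 0 + 0 + 1 + 1 + 1 + 0 + 1 + 0 = 4 ≡ 0 (mod 2).
  s_4 = 1 + 0 + 1 + 1 + 0 + 0 + 0 + 0 = 3 ≡ 1 (mod 2).
s = (1, 1, 0, 1)^T — this equals column 13 of H (binary 1101), so error is at position 13.
Correct: flip bit 13 of r = 100011100101010 to get c = 100011100101110.


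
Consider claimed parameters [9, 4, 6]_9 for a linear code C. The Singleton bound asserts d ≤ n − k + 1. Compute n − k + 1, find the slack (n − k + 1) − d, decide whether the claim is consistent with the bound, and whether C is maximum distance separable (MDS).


Singleton RHS = n − k + 1 = 6, slack = 0, bound satisfied, MDS.

Singleton bound: d ≤ n − k + 1.
Here n = 9, k = 4, so n − k + 1 = 6.
Given d = 6, check d ≤ 6: YES.
Slack = (n − k + 1) − d = 0.
The code is MDS (slack = 0).
Description: the claimed parameters are [9, 4, 6]_9; such a code would be MDS (meets Singleton bound).


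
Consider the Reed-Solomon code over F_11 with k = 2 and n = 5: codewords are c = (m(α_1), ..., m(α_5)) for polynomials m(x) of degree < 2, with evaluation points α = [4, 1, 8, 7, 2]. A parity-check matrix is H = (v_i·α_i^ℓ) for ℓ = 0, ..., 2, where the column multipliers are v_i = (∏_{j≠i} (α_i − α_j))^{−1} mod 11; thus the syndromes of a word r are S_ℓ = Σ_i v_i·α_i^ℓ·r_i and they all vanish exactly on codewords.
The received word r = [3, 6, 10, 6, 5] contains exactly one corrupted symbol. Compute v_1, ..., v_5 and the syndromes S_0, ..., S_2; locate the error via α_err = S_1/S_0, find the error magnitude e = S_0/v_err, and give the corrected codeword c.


S = (8, 1, 7), error at position 4, error magnitude e = 6, c = [3, 6, 10, 0, 5].

Step 1: column multipliers v_i = (∏_{j≠i}(α_i − α_j))^{−1} mod 11.
  i = 1 (α = 4): (4−1)(4−8)(4−7)(4−2) = 3·(−4)·(−3)·2 = 72 ≡ 6, so v_1 = 6^{−1} = 2 (mod 11).
  i = 2 (α = 1): (1−4)(1−8)(1−7)(1−2) = (−3)·(−7)·(−6)·(−1) = 126 ≡ 5, so v_2 = 5^{−1} = 9 (mod 11).
  i = 3 (α = 8): (8−4)(8−1)(8−7)(8−2) = 4·7·1·6 = 168 ≡ 3, so v_3 = 3^{−1} = 4 (mod 11).
  i = 4 (α = 7): (7−4)(7−1)(7−8)(7−2) = 3·6·(−1)·5 = −90 ≡ 9, so v_4 = 9^{−1} = 5 (mod 11).
  i = 5 (α = 2): (2−4)(2−1)(2−8)(2−7) = (−2)·1·(−6)·(−5) = −60 ≡ 6, so v_5 = 6^{−1} = 2 (mod 11).
  v = [2, 9, 4, 5, 2].
Step 2: syndromes of r = [3, 6, 10, 6, 5] (all sums mod 11).
  S_0 = Σ v_i r_i = 2·3 + 9·6 + 4·10 + 5·6 + 2·5 = 140 ≡ 8.
  S_1 = Σ v_i α_i r_i = 2·4·3 + 9·1·6 + 4·8·10 + 5·7·6 + 2·2·5 = 628 ≡ 1.
  α_i^2 mod 11 = [5, 1, 9, 5, 4].
  S_2 = Σ v_i α_i^2 r_i = 2·5·3 + 9·1·6 + 4·9·10 + 5·5·6 + 2·4·5 = 634 ≡ 7.
  S = (8, 1, 7) ≠ 0, so r is not a codeword (an error is present).
Step 3: locate the error. For a single error e at position i, S_ℓ = v_i·e·α_i^ℓ, so α_err = S_1/S_0.
  S_0^{−1} = 8^{−1} = 7 (mod 11), so α_err = 1·7 = 7 ≡ 7 = α_4. Error position i = 4.
  Consistency check: S_2/S_1 = 7·1 = 7 ≡ 7 = α_err ✓ (single-error assumption holds).
Step 4: error magnitude e = S_0/v_4 = S_0·∏_{j≠4}(α_4 − α_j) = 8·9 = 72 ≡ 6 (mod 11).
Step 5: correct position 4: c_4 = r_4 − e = 6 − 6 ≡ 0 (mod 11). Hence c = [3, 6, 10, 0, 5].
  Check: interpolating c through the α_i gives m(x) = 7 + 10·x (degree < 2) with m(α_i) = c_i for every i, so c is indeed a codeword.


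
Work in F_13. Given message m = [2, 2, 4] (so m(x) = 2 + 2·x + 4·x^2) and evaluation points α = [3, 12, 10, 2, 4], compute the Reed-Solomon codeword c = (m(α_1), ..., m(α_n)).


c = [5, 4, 6, 9, 9]

Message polynomial: m(x) = 2 + 2·x + 4·x^2 (mod 13).
For each evaluation point α_i, compute m(α_i) mod 13:
  α_1 = 3: Horner steps 4 → 1 → 5, so m(3) = 5.
  α_2 = 12: Horner steps 4 → 11 → 4, so m(12) = 4.
  α_3 = 10: Horner steps 4 → 3 → 6, so m(10) = 6.
  α_4 = 2: Horner steps 4 → 10 → 9, so m(2) = 9.
  α_5 = 4: Horner steps 4 → 5 → 9, so m(4) = 9.
Codeword c = [5, 4, 6, 9, 9] ∈ F_13^5.


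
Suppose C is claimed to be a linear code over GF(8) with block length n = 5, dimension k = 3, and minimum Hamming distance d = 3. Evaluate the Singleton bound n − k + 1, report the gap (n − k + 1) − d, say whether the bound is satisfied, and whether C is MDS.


Singleton RHS = n − k + 1 = 3, slack = 0, bound satisfied, MDS.

Singleton bound: d ≤ n − k + 1.
Here n = 5, k = 3, so n − k + 1 = 3.
Given d = 3, check d ≤ 3: YES.
Slack = (n − k + 1) − d = 0.
The code is MDS (slack = 0).
Description: the claimed parameters are [5, 3, 3]_8; such a code would be MDS (meets Singleton bound).


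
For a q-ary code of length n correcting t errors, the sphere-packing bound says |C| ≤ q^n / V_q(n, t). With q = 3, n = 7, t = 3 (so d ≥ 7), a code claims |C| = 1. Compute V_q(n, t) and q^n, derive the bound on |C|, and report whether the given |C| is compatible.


V_q(n, t) = 379, q^n = 2187, Hamming bound = 5, |C| = 1 ≤ bound (satisfied).

Step 1: Compute V_q(n, t) = Σ_{j=0}^3 C(n, j) (q−1)^j.
  j = 0: C(7,0)·(2)^0 = 1·1 = 1.
  j = 1: C(7,1)·(2)^1 = 7·2 = 14.
  j = 2: C(7,2)·(2)^2 = 21·4 = 84.
  j = 3: C(7,3)·(2)^3 = 35·8 = 280.
  V_q(n, t) = 1 + 14 + 84 + 280 = 379.
Step 2: q^n = 3^7 = 2187.
Step 3: Hamming bound ⌊q^n / V_q(n,t)⌋ = ⌊2187/379⌋ = 5.
Step 4: Compare |C| = 1 to 5: satisfied.
The claimed |C| lies below the Hamming bound.


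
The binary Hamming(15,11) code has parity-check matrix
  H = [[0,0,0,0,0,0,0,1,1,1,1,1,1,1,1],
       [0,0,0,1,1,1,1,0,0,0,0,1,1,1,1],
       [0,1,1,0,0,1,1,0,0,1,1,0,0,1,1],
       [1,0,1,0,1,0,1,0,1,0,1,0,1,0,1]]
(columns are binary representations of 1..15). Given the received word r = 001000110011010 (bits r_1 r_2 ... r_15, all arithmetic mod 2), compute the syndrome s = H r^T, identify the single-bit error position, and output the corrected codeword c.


s = (0, 1, 0, 1)^T, error position = 5, corrected codeword c = 001010110011010

Compute s = H r^T mod 2 one row at a time:
  s_1 = 1 + 0 + 0 + 1 + 1 + 0 + 1 + 0 = 4 ≡ 0 (mod 2).
  s_2 = 0 + 0 + 0 + 1 + 1 + 0 + 1 + 0 = 3 ≡ 1 (mod 2).
  s_3 = 0 + 1 + 0 + 1 + 0 + 1 + 1 + 0 = 4 ≡ 0 (mod 2).
  s_4 = 0 + 1 + 0 + 1 + 0 + 1 + 0 + 0 = 3 ≡ 1 (mod 2).
s = (0, 1, 0, 1)^T — this equals column 5 of H (binary 0101), so error is at position 5.
Correct: flip bit 5 of r = 001000110011010 to get c = 001010110011010.


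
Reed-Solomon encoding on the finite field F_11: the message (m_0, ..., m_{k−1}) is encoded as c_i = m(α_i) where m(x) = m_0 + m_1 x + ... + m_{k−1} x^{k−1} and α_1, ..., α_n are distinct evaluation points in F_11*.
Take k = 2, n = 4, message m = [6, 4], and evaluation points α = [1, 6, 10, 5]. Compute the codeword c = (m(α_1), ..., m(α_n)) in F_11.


c = [10, 8, 2, 4]

Message polynomial: m(x) = 6 + 4·x (mod 11).
For each evaluation point α_i, compute m(α_i) mod 11:
  α_1 = 1: Horner steps 4 → 10, so m(1) = 10.
  α_2 = 6: Horner steps 4 → 8, so m(6) = 8.
  α_3 = 10: Horner steps 4 → 2, so m(10) = 2.
  α_4 = 5: Horner steps 4 → 4, so m(5) = 4.
Codeword c = [10, 8, 2, 4] ∈ F_11^4.


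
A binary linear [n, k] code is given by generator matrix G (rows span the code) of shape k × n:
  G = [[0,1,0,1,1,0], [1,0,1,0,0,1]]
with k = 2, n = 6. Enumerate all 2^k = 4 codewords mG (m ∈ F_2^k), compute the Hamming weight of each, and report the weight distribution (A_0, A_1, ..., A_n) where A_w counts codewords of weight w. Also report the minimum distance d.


Weight distribution: A_0 = 1, A_3 = 2, A_6 = 1. Minimum distance d = 3.

Enumerate all 2^2 = 4 messages m ∈ F_2^2.
For each, compute codeword c = mG in F_2^6, then tally its weight.
  m = 00 → c = 000000, weight = 0.
  m = 10 → c = 010110, weight = 3.
  m = 01 → c = 101001, weight = 3.
  m = 11 → c = 111111, weight = 6.
Tally weights:
  weight 0: 1 codewords.
  weight 3: 2 codewords.
  weight 6: 1 codewords.
Minimum distance d = smallest w > 0 with A_w > 0 = 3.
Sanity: Σ A_w = 4 = 2^2 = 4 ✓.


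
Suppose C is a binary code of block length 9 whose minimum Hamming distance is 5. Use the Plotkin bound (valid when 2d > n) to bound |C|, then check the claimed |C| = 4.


Plotkin bound M ≤ 10; given |C| = 4 ≤ bound (satisfied).

Check applicability: 2d = 10, n = 9.
2d − n = 1 > 0, so Plotkin applies.
Compute d/(2d−n) = 5/1 ≈ 5.0000.
⌊d/(2d−n)⌋ = 5.
Plotkin bound: M ≤ 2·5 = 10.
Given |C| = 4, check: satisfied.
This |C| is below the Plotkin bound.


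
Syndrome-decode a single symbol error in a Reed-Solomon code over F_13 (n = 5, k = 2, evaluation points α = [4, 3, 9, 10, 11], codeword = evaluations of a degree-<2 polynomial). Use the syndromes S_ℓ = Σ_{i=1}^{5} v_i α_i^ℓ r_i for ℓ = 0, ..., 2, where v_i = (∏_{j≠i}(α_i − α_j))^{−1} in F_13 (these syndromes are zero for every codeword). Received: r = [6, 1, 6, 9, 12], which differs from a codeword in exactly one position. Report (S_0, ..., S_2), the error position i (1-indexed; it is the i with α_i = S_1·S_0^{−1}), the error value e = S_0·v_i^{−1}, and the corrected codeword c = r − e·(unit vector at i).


S = (12, 9, 10), error at position 1, error magnitude e = 2, c = [4, 1, 6, 9, 12].

Step 1: column multipliers v_i = (∏_{j≠i}(α_i − α_j))^{−1} mod 13.
  i = 1 (α = 4): (4−3)(4−9)(4−10)(4−11) = 1·(−5)·(−6)·(−7) = −210 ≡ 11, so v_1 = 11^{−1} = 6 (mod 13).
  i = 2 (α = 3): (3−4)(3−9)(3−10)(3−11) = (−1)·(−6)·(−7)·(−8) = 336 ≡ 11, so v_2 = 11^{−1} = 6 (mod 13).
  i = 3 (α = 9): (9−4)(9−3)(9−10)(9−11) = 5·6·(−1)·(−2) = 60 ≡ 8, so v_3 = 8^{−1} = 5 (mod 13).
  i = 4 (α = 10): (10−4)(10−3)(10−9)(10−11) = 6·7·1·(−1) = −42 ≡ 10, so v_4 = 10^{−1} = 4 (mod 13).
  i = 5 (α = 11): (11−4)(11−3)(11−9)(11−10) = 7·8·2·1 = 112 ≡ 8, so v_5 = 8^{−1} = 5 (mod 13).
  v = [6, 6, 5, 4, 5].
Step 2: syndromes of r = [6, 1, 6, 9, 12] (all sums mod 13).
  S_0 = Σ v_i r_i = 6·6 + 6·1 + 5·6 + 4·9 + 5·12 = 168 ≡ 12.
  S_1 = Σ v_i α_i r_i = 6·4·6 + 6·3·1 + 5·9·6 + 4·10·9 + 5·11·12 = 1452 ≡ 9.
  α_i^2 mod 13 = [3, 9, 3, 9, 4].
  S_2 = Σ v_i α_i^2 r_i = 6·3·6 + 6·9·1 + 5·3·6 + 4·9·9 + 5·4·12 = 816 ≡ 10.
  S = (12, 9, 10) ≠ 0, so r is not a codeword (an error is present).
Step 3: locate the error. For a single error e at position i, S_ℓ = v_i·e·α_i^ℓ, so α_err = S_1/S_0.
  S_0^{−1} = 12^{−1} = 12 (mod 13), so α_err = 9·12 = 108 ≡ 4 = α_1. Error position i = 1.
  Consistency check: S_2/S_1 = 10·3 = 30 ≡ 4 = α_err ✓ (single-error assumption holds).
Step 4: error magnitude e = S_0/v_1 = S_0·∏_{j≠1}(α_1 − α_j) = 12·11 = 132 ≡ 2 (mod 13).
Step 5: correct position 1: c_1 = r_1 − e = 6 − 2 ≡ 4 (mod 13). Hence c = [4, 1, 6, 9, 12].
  Check: interpolating c through the α_i gives m(x) = 5 + 3·x (degree < 2) with m(α_i) = c_i for every i, so c is indeed a codeword.


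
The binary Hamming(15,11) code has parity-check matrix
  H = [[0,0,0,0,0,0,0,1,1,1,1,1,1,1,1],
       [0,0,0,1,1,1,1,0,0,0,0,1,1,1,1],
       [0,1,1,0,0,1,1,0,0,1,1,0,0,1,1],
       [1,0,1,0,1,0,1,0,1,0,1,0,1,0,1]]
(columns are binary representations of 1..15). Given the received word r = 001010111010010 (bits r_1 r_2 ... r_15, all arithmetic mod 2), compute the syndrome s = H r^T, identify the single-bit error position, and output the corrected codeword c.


s = (0, 1, 0, 1)^T, error position = 5, corrected codeword c = 001000111010010

Compute s = H r^T mod 2 one row at a time:
  s_1 = 1 + 1 + 0 + 1 + 0 + 0 + 1 + 0 = 4 ≡ 0 (mod 2).
  s_2 = 0 + 1 + 0 + 1 + 0 + 0 + 1 + 0 = 3 ≡ 1 (mod 2).
  s_3 = 0 + 1 + 0 + 1 + 0 + 1 + 1 + 0 = 4 ≡ 0 (mod 2).
  s_4 = 0 + 1 + 1 + 1 + 1 + 1 + 0 + 0 = 5 ≡ 1 (mod 2).
s = (0, 1, 0, 1)^T — this equals column 5 of H (binary 0101), so error is at position 5.
Correct: flip bit 5 of r = 001010111010010 to get c = 001000111010010.


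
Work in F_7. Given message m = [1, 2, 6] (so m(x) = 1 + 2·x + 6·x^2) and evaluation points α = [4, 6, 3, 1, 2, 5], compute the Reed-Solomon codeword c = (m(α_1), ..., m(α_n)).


c = [0, 5, 5, 2, 1, 0]

Message polynomial: m(x) = 1 + 2·x + 6·x^2 (mod 7).
For each evaluation point α_i, compute m(α_i) mod 7:
  α_1 = 4: Horner steps 6 → 5 → 0, so m(4) = 0.
  α_2 = 6: Horner steps 6 → 3 → 5, so m(6) = 5.
  α_3 = 3: Horner steps 6 → 6 → 5, so m(3) = 5.
  α_4 = 1: Horner steps 6 → 1 → 2, so m(1) = 2.
  α_5 = 2: Horner steps 6 → 0 → 1, so m(2) = 1.
  α_6 = 5: Horner steps 6 → 4 → 0, so m(5) = 0.
Codeword c = [0, 5, 5, 2, 1, 0] ∈ F_7^6.


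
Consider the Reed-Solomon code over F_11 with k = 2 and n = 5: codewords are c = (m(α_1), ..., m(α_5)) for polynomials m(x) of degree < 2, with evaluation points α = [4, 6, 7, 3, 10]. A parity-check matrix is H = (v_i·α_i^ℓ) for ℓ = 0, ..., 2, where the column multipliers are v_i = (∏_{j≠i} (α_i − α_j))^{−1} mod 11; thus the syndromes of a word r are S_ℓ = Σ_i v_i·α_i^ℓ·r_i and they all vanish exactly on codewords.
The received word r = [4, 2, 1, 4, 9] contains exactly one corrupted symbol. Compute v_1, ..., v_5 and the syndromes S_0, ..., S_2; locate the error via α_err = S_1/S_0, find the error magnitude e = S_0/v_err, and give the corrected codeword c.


S = (3, 9, 5), error at position 4, error magnitude e = 10, c = [4, 2, 1, 5, 9].

Step 1: column multipliers v_i = (∏_{j≠i}(α_i − α_j))^{−1} mod 11.
  i = 1 (α = 4): (4−6)(4−7)(4−3)(4−10) = (−2)·(−3)·1·(−6) = −36 ≡ 8, so v_1 = 8^{−1} = 7 (mod 11).
  i = 2 (α = 6): (6−4)(6−7)(6−3)(6−10) = 2·(−1)·3·(−4) = 24 ≡ 2, so v_2 = 2^{−1} = 6 (mod 11).
  i = 3 (α = 7): (7−4)(7−6)(7−3)(7−10) = 3·1·4·(−3) = −36 ≡ 8, so v_3 = 8^{−1} = 7 (mod 11).
  i = 4 (α = 3): (3−4)(3−6)(3−7)(3−10) = (−1)·(−3)·(−4)·(−7) = 84 ≡ 7, so v_4 = 7^{−1} = 8 (mod 11).
  i = 5 (α = 10): (10−4)(10−6)(10−7)(10−3) = 6·4·3·7 = 504 ≡ 9, so v_5 = 9^{−1} = 5 (mod 11).
  v = [7, 6, 7, 8, 5].
Step 2: syndromes of r = [4, 2, 1, 4, 9] (all sums mod 11).
  S_0 = Σ v_i r_i = 7·4 + 6·2 + 7·1 + 8·4 + 5·9 = 124 ≡ 3.
  S_1 = Σ v_i α_i r_i = 7·4·4 + 6·6·2 + 7·7·1 + 8·3·4 + 5·10·9 = 779 ≡ 9.
  α_i^2 mod 11 = [5, 3, 5, 9, 1].
  S_2 = Σ v_i α_i^2 r_i = 7·5·4 + 6·3·2 + 7·5·1 + 8·9·4 + 5·1·9 = 544 ≡ 5.
  S = (3, 9, 5) ≠ 0, so r is not a codeword (an error is present).
Step 3: locate the error. For a single error e at position i, S_ℓ = v_i·e·α_i^ℓ, so α_err = S_1/S_0.
  S_0^{−1} = 3^{−1} = 4 (mod 11), so α_err = 9·4 = 36 ≡ 3 = α_4. Error position i = 4.
  Consistency check: S_2/S_1 = 5·5 = 25 ≡ 3 = α_err ✓ (single-error assumption holds).
Step 4: error magnitude e = S_0/v_4 = S_0·∏_{j≠4}(α_4 − α_j) = 3·7 = 21 ≡ 10 (mod 11).
Step 5: correct position 4: c_4 = r_4 − e = 4 − 10 ≡ 5 (mod 11). Hence c = [4, 2, 1, 5, 9].
  Check: interpolating c through the α_i gives m(x) = 8 + 10·x (degree < 2) with m(α_i) = c_i for every i, so c is indeed a codeword.


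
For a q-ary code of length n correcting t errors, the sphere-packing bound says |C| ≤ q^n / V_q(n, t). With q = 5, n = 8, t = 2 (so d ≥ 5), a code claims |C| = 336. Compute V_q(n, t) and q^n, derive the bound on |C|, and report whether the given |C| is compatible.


V_q(n, t) = 481, q^n = 390625, Hamming bound = 812, |C| = 336 ≤ bound (satisfied).

Step 1: Compute V_q(n, t) = Σ_{j=0}^2 C(n, j) (q−1)^j.
  j = 0: C(8,0)·(4)^0 = 1·1 = 1.
  j = 1: C(8,1)·(4)^1 = 8·4 = 32.
  j = 2: C(8,2)·(4)^2 = 28·16 = 448.
  V_q(n, t) = 1 + 32 + 448 = 481.
Step 2: q^n = 5^8 = 390625.
Step 3: Hamming bound ⌊q^n / V_q(n,t)⌋ = ⌊390625/481⌋ = 812.
Step 4: Compare |C| = 336 to 812: satisfied.
The claimed |C| lies below the Hamming bound.


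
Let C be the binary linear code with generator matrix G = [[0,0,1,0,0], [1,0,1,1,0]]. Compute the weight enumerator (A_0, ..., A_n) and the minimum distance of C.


Weight distribution: A_0 = 1, A_1 = 1, A_2 = 1, A_3 = 1. Minimum distance d = 1.

Enumerate all 2^2 = 4 messages m ∈ F_2^2.
For each, compute codeword c = mG in F_2^5, then tally its weight.
  m = 00 → c = 00000, weight = 0.
  m = 10 → c = 00100, weight = 1.
  m = 01 → c = 10110, weight = 3.
  m = 11 → c = 10010, weight = 2.
Tally weights:
  weight 0: 1 codewords.
  weight 1: 1 codewords.
  weight 2: 1 codewords.
  weight 3: 1 codewords.
Minimum distance d = smallest w > 0 with A_w > 0 = 1.
Sanity: Σ A_w = 4 = 2^2 = 4 ✓.


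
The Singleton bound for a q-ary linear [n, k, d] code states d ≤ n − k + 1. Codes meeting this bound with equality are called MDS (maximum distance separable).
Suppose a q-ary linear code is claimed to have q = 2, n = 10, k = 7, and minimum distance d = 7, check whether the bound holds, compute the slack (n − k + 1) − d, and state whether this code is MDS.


Singleton RHS = n − k + 1 = 4, slack = -3, bound violated (no such code; not MDS).

Singleton bound: d ≤ n − k + 1.
Here n = 10, k = 7, so n − k + 1 = 4.
Given d = 7, check d ≤ 4: NO.
Slack = (n − k + 1) − d = -3.
The slack is negative: d = 7 exceeds n − k + 1 = 4 by 3, so the Singleton bound is violated and no linear [10, 7, 7]_2 code can exist. In particular it is not MDS (MDS requires d = n − k + 1 exactly).
Description: the claimed parameters are [10, 7, 7]_2; such a code would be impossible (violates the Singleton bound).


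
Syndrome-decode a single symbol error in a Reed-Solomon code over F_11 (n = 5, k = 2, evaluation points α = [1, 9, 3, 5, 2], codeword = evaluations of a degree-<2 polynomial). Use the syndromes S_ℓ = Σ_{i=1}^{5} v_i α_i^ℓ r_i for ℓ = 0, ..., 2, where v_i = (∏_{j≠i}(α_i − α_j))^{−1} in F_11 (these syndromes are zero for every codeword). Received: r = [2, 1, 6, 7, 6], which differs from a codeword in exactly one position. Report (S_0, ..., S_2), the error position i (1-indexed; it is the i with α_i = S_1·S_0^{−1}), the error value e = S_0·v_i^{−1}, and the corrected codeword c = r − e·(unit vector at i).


S = (9, 5, 4), error at position 3, error magnitude e = 7, c = [2, 1, 10, 7, 6].

Step 1: column multipliers v_i = (∏_{j≠i}(α_i − α_j))^{−1} mod 11.
  i = 1 (α = 1): (1−9)(1−3)(1−5)(1−2) = (−8)·(−2)·(−4)·(−1) = 64 ≡ 9, so v_1 = 9^{−1} = 5 (mod 11).
  i = 2 (α = 9): (9−1)(9−3)(9−5)(9−2) = 8·6·4·7 = 1344 ≡ 2, so v_2 = 2^{−1} = 6 (mod 11).
  i = 3 (α = 3): (3−1)(3−9)(3−5)(3−2) = 2·(−6)·(−2)·1 = 24 ≡ 2, so v_3 = 2^{−1} = 6 (mod 11).
  i = 4 (α = 5): (5−1)(5−9)(5−3)(5−2) = 4·(−4)·2·3 = −96 ≡ 3, so v_4 = 3^{−1} = 4 (mod 11).
  i = 5 (α = 2): (2−1)(2−9)(2−3)(2−5) = 1·(−7)·(−1)·(−3) = −21 ≡ 1, so v_5 = 1^{−1} = 1 (mod 11).
  v = [5, 6, 6, 4, 1].
Step 2: syndromes of r = [2, 1, 6, 7, 6] (all sums mod 11).
  S_0 = Σ v_i r_i = 5·2 + 6·1 + 6·6 + 4·7 + 1·6 = 86 ≡ 9.
  S_1 = Σ v_i α_i r_i = 5·1·2 + 6·9·1 + 6·3·6 + 4·5·7 + 1·2·6 = 324 ≡ 5.
  α_i^2 mod 11 = [1, 4, 9, 3, 4].
  S_2 = Σ v_i α_i^2 r_i = 5·1·2 + 6·4·1 + 6·9·6 + 4·3·7 + 1·4·6 = 466 ≡ 4.
  S = (9, 5, 4) ≠ 0, so r is not a codeword (an error is present).
Step 3: locate the error. For a single error e at position i, S_ℓ = v_i·e·α_i^ℓ, so α_err = S_1/S_0.
  S_0^{−1} = 9^{−1} = 5 (mod 11), so α_err = 5·5 = 25 ≡ 3 = α_3. Error position i = 3.
  Consistency check: S_2/S_1 = 4·9 = 36 ≡ 3 = α_err ✓ (single-error assumption holds).
Step 4: error magnitude e = S_0/v_3 = S_0·∏_{j≠3}(α_3 − α_j) = 9·2 = 18 ≡ 7 (mod 11).
Step 5: correct position 3: c_3 = r_3 − e = 6 − 7 ≡ 10 (mod 11). Hence c = [2, 1, 10, 7, 6].
  Check: interpolating c through the α_i gives m(x) = 9 + 4·x (degree < 2) with m(α_i) = c_i for every i, so c is indeed a codeword.


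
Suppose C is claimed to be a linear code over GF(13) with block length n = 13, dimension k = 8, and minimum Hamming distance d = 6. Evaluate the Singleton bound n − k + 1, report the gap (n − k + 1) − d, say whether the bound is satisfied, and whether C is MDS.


Singleton RHS = n − k + 1 = 6, slack = 0, bound satisfied, MDS.

Singleton bound: d ≤ n − k + 1.
Here n = 13, k = 8, so n − k + 1 = 6.
Given d = 6, check d ≤ 6: YES.
Slack = (n − k + 1) − d = 0.
The code is MDS (slack = 0).
Description: the claimed parameters are [13, 8, 6]_13; such a code would be MDS (meets Singleton bound).


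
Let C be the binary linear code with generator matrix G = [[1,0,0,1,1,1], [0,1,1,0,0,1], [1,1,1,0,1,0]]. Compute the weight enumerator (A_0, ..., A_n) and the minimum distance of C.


Weight distribution: A_0 = 1, A_1 = 1, A_3 = 2, A_4 = 3, A_5 = 1. Minimum distance d = 1.

Enumerate all 2^3 = 8 messages m ∈ F_2^3.
For each, compute codeword c = mG in F_2^6, then tally its weight.
  m = 000 → c = 000000, weight = 0.
  m = 100 → c = 100111, weight = 4.
  m = 010 → c = 011001, weight = 3.
  m = 110 → c = 111110, weight = 5.
  m = 001 → c = 111010, weight = 4.
  m = 101 → c = 011101, weight = 4.
  m = 011 → c = 100011, weight = 3.
  m = 111 → c = 000100, weight = 1.
Tally weights:
  weight 0: 1 codewords.
  weight 1: 1 codewords.
  weight 3: 2 codewords.
  weight 4: 3 codewords.
  weight 5: 1 codewords.
Minimum distance d = smallest w > 0 with A_w > 0 = 1.
Sanity: Σ A_w = 8 = 2^3 = 8 ✓.


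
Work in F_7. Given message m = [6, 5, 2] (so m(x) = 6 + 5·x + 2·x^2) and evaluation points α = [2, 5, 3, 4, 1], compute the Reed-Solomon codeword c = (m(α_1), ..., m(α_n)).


c = [3, 4, 4, 2, 6]

Message polynomial: m(x) = 6 + 5·x + 2·x^2 (mod 7).
For each evaluation point α_i, compute m(α_i) mod 7:
  α_1 = 2: Horner steps 2 → 2 → 3, so m(2) = 3.
  α_2 = 5: Horner steps 2 → 1 → 4, so m(5) = 4.
  α_3 = 3: Horner steps 2 → 4 → 4, so m(3) = 4.
  α_4 = 4: Horner steps 2 → 6 → 2, so m(4) = 2.
  α_5 = 1: Horner steps 2 → 0 → 6, so m(1) = 6.
Codeword c = [3, 4, 4, 2, 6] ∈ F_7^5.


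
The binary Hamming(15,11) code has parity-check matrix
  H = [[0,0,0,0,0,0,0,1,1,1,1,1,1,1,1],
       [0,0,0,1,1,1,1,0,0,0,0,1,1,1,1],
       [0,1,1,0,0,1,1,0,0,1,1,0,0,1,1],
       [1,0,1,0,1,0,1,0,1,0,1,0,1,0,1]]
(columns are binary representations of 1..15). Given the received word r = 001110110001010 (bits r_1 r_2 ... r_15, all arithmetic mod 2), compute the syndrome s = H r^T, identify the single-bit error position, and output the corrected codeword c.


s = (1, 1, 1, 1)^T, error position = 15, corrected codeword c = 001110110001011

Compute s = H r^T mod 2 one row at a time:
  s_1 = 1 + 0 + 0 + 0 + 1 + 0 + 1 + 0 = 3 ≡ 1 (mod 2).
  s_2 = 1 + 1 + 0 + 1 + 1 + 0 + 1 + 0 = 5 ≡ 1 (mod 2).
  s_3 = 0 + 1 + 0 + 1 + 0 + 0 + 1 + 0 = 3 ≡ 1 (mod 2).
  s_4 = 0 + 1 + 1 + 1 + 0 + 0 + 0 + 0 = 3 ≡ 1 (mod 2).
s = (1, 1, 1, 1)^T — this equals column 15 of H (binary 1111), so error is at position 15.
Correct: flip bit 15 of r = 001110110001010 to get c = 001110110001011.


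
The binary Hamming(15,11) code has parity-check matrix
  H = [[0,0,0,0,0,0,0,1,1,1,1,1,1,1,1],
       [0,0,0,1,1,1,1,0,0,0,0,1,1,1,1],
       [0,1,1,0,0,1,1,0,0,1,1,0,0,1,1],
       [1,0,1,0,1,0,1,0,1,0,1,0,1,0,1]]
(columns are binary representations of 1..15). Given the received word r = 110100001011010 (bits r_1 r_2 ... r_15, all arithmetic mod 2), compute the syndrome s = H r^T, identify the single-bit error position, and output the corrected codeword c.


s = (0, 1, 1, 1)^T, error position = 7, corrected codeword c = 110100101011010

Compute s = H r^T mod 2 one row at a time:
  s_1 = 0 + 1 + 0 + 1 + 1 + 0 + 1 + 0 = 4 ≡ 0 (mod 2).
  s_2 = 1 + 0 + 0 + 0 + 1 + 0 + 1 + 0 = 3 ≡ 1 (mod 2).
  s_3 = 1 + 0 + 0 + 0 + 0 + 1 + 1 + 0 = 3 ≡ 1 (mod 2).
  s_4 = 1 + 0 + 0 + 0 + 1 + 1 + 0 + 0 = 3 ≡ 1 (mod 2).
s = (0, 1, 1, 1)^T — this equals column 7 of H (binary 0111), so error is at position 7.
Correct: flip bit 7 of r = 110100001011010 to get c = 110100101011010.


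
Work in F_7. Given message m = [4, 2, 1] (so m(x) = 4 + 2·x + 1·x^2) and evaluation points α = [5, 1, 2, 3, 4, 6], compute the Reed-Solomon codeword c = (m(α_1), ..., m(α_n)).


c = [4, 0, 5, 5, 0, 3]

Message polynomial: m(x) = 4 + 2·x + 1·x^2 (mod 7).
For each evaluation point α_i, compute m(α_i) mod 7:
  α_1 = 5: Horner steps 1 → 0 → 4, so m(5) = 4.
  α_2 = 1: Horner steps 1 → 3 → 0, so m(1) = 0.
  α_3 = 2: Horner steps 1 → 4 → 5, so m(2) = 5.
  α_4 = 3: Horner steps 1 → 5 → 5, so m(3) = 5.
  α_5 = 4: Horner steps 1 → 6 → 0, so m(4) = 0.
  α_6 = 6: Horner steps 1 → 1 → 3, so m(6) = 3.
Codeword c = [4, 0, 5, 5, 0, 3] ∈ F_7^6.


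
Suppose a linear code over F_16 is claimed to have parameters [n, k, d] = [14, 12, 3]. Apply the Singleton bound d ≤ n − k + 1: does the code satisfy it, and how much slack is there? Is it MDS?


Singleton RHS = n − k + 1 = 3, slack = 0, bound satisfied, MDS.

Singleton bound: d ≤ n − k + 1.
Here n = 14, k = 12, so n − k + 1 = 3.
Given d = 3, check d ≤ 3: YES.
Slack = (n − k + 1) − d = 0.
The code is MDS (slack = 0).
Description: the claimed parameters are [14, 12, 3]_16; such a code would be MDS (meets Singleton bound).


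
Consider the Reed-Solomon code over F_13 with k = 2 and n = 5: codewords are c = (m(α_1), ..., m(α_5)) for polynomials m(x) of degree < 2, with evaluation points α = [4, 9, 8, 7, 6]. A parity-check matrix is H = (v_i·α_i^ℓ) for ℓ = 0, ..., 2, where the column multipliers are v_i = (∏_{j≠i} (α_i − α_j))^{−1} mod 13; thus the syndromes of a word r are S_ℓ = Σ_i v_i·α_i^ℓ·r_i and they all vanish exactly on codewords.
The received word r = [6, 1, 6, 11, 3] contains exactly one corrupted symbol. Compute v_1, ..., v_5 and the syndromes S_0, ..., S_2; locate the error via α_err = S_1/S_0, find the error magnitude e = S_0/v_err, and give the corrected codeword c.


S = (2, 8, 6), error at position 1, error magnitude e = 6, c = [0, 1, 6, 11, 3].

Step 1: column multipliers v_i = (∏_{j≠i}(α_i − α_j))^{−1} mod 13.
  i = 1 (α = 4): (4−9)(4−8)(4−7)(4−6) = (−5)·(−4)·(−3)·(−2) = 120 ≡ 3, so v_1 = 3^{−1} = 9 (mod 13).
  i = 2 (α = 9): (9−4)(9−8)(9−7)(9−6) = 5·1·2·3 = 30 ≡ 4, so v_2 = 4^{−1} = 10 (mod 13).
  i = 3 (α = 8): (8−4)(8−9)(8−7)(8−6) = 4·(−1)·1·2 = −8 ≡ 5, so v_3 = 5^{−1} = 8 (mod 13).
  i = 4 (α = 7): (7−4)(7−9)(7−8)(7−6) = 3·(−2)·(−1)·1 = 6 ≡ 6, so v_4 = 6^{−1} = 11 (mod 13).
  i = 5 (α = 6): (6−4)(6−9)(6−8)(6−7) = 2·(−3)·(−2)·(−1) = −12 ≡ 1, so v_5 = 1^{−1} = 1 (mod 13).
  v = [9, 10, 8, 11, 1].
Step 2: syndromes of r = [6, 1, 6, 11, 3] (all sums mod 13).
  S_0 = Σ v_i r_i = 9·6 + 10·1 + 8·6 + 11·11 + 1·3 = 236 ≡ 2.
  S_1 = Σ v_i α_i r_i = 9·4·6 + 10·9·1 + 8·8·6 + 11·7·11 + 1·6·3 = 1555 ≡ 8.
  α_i^2 mod 13 = [3, 3, 12, 10, 10].
  S_2 = Σ v_i α_i^2 r_i = 9·3·6 + 10·3·1 + 8·12·6 + 11·10·11 + 1·10·3 = 2008 ≡ 6.
  S = (2, 8, 6) ≠ 0, so r is not a codeword (an error is present).
Step 3: locate the error. For a single error e at position i, S_ℓ = v_i·e·α_i^ℓ, so α_err = S_1/S_0.
  S_0^{−1} = 2^{−1} = 7 (mod 13), so α_err = 8·7 = 56 ≡ 4 = α_1. Error position i = 1.
  Consistency check: S_2/S_1 = 6·5 = 30 ≡ 4 = α_err ✓ (single-error assumption holds).
Step 4: error magnitude e = S_0/v_1 = S_0·∏_{j≠1}(α_1 − α_j) = 2·3 = 6 ≡ 6 (mod 13).
Step 5: correct position 1: c_1 = r_1 − e = 6 − 6 ≡ 0 (mod 13). Hence c = [0, 1, 6, 11, 3].
  Check: interpolating c through the α_i gives m(x) = 7 + 8·x (degree < 2) with m(α_i) = c_i for every i, so c is indeed a codeword.


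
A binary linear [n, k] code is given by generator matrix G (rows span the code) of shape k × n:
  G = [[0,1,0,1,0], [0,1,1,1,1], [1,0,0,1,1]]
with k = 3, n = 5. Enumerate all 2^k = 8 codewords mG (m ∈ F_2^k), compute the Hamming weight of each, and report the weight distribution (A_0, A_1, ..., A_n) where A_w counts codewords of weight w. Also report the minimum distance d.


Weight distribution: A_0 = 1, A_2 = 2, A_3 = 4, A_4 = 1. Minimum distance d = 2.

Enumerate all 2^3 = 8 messages m ∈ F_2^3.
For each, compute codeword c = mG in F_2^5, then tally its weight.
  m = 000 → c = 00000, weight = 0.
  m = 100 → c = 01010, weight = 2.
  m = 010 → c = 01111, weight = 4.
  m = 110 → c = 00101, weight = 2.
  m = 001 → c = 10011, weight = 3.
  m = 101 → c = 11001, weight = 3.
  m = 011 → c = 11100, weight = 3.
  m = 111 → c = 10110, weight = 3.
Tally weights:
  weight 0: 1 codewords.
  weight 2: 2 codewords.
  weight 3: 4 codewords.
  weight 4: 1 codewords.
Minimum distance d = smallest w > 0 with A_w > 0 = 2.
Sanity: Σ A_w = 8 = 2^3 = 8 ✓.


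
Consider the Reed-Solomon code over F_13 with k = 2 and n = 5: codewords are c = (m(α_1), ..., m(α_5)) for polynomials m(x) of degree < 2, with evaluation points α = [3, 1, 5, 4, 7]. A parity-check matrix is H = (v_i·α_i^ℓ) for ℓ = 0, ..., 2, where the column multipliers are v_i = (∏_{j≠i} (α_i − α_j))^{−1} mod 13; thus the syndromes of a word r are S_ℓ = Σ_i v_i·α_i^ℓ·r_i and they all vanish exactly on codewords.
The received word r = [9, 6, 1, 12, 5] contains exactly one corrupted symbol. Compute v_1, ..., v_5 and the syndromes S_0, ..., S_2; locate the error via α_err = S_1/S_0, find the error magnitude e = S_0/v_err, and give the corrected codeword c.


S = (9, 1, 3), error at position 1, error magnitude e = 12, c = [10, 6, 1, 12, 5].

Step 1: column multipliers v_i = (∏_{j≠i}(α_i − α_j))^{−1} mod 13.
  i = 1 (α = 3): (3−1)(3−5)(3−4)(3−7) = 2·(−2)·(−1)·(−4) = −16 ≡ 10, so v_1 = 10^{−1} = 4 (mod 13).
  i = 2 (α = 1): (1−3)(1−5)(1−4)(1−7) = (−2)·(−4)·(−3)·(−6) = 144 ≡ 1, so v_2 = 1^{−1} = 1 (mod 13).
  i = 3 (α = 5): (5−3)(5−1)(5−4)(5−7) = 2·4·1·(−2) = −16 ≡ 10, so v_3 = 10^{−1} = 4 (mod 13).
  i = 4 (α = 4): (4−3)(4−1)(4−5)(4−7) = 1·3·(−1)·(−3) = 9 ≡ 9, so v_4 = 9^{−1} = 3 (mod 13).
  i = 5 (α = 7): (7−3)(7−1)(7−5)(7−4) = 4·6·2·3 = 144 ≡ 1, so v_5 = 1^{−1} = 1 (mod 13).
  v = [4, 1, 4, 3, 1].
Step 2: syndromes of r = [9, 6, 1, 12, 5] (all sums mod 13).
  S_0 = Σ v_i r_i = 4·9 + 1·6 + 4·1 + 3·12 + 1·5 = 87 ≡ 9.
  S_1 = Σ v_i α_i r_i = 4·3·9 + 1·1·6 + 4·5·1 + 3·4·12 + 1·7·5 = 313 ≡ 1.
  α_i^2 mod 13 = [9, 1, 12, 3, 10].
  S_2 = Σ v_i α_i^2 r_i = 4·9·9 + 1·1·6 + 4·12·1 + 3·3·12 + 1·10·5 = 536 ≡ 3.
  S = (9, 1, 3) ≠ 0, so r is not a codeword (an error is present).
Step 3: locate the error. For a single error e at position i, S_ℓ = v_i·e·α_i^ℓ, so α_err = S_1/S_0.
  S_0^{−1} = 9^{−1} = 3 (mod 13), so α_err = 1·3 = 3 ≡ 3 = α_1. Error position i = 1.
  Consistency check: S_2/S_1 = 3·1 = 3 ≡ 3 = α_err ✓ (single-error assumption holds).
Step 4: error magnitude e = S_0/v_1 = S_0·∏_{j≠1}(α_1 − α_j) = 9·10 = 90 ≡ 12 (mod 13).
Step 5: correct position 1: c_1 = r_1 − e = 9 − 12 ≡ 10 (mod 13). Hence c = [10, 6, 1, 12, 5].
  Check: interpolating c through the α_i gives m(x) = 4 + 2·x (degree < 2) with m(α_i) = c_i for every i, so c is indeed a codeword.


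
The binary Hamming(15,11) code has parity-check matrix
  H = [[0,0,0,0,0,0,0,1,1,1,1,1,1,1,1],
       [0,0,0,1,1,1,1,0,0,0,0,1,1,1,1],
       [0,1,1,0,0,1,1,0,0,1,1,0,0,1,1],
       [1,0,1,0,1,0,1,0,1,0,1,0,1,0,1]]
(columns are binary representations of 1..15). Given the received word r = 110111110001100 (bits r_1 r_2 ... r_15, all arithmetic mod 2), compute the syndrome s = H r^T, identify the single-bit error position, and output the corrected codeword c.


s = (1, 0, 1, 0)^T, error position = 10, corrected codeword c = 110111110101100

Compute s = H r^T mod 2 one row at a time:
  s_1 = 1 + 0 + 0 + 0 + 1 + 1 + 0 + 0 = 3 ≡ 1 (mod 2).
  s_2 = 1 + 1 + 1 + 1 + 1 + 1 + 0 + 0 = 6 ≡ 0 (mod 2).
  s_3 = 1 + 0 + 1 + 1 + 0 + 0 + 0 + 0 = 3 ≡ 1 (mod 2).
  s_4 = 1 + 0 + 1 + 1 + 0 + 0 + 1 + 0 = 4 ≡ 0 (mod 2).
s = (1, 0, 1, 0)^T — this equals column 10 of H (binary 1010), so error is at position 10.
Correct: flip bit 10 of r = 110111110001100 to get c = 110111110101100.


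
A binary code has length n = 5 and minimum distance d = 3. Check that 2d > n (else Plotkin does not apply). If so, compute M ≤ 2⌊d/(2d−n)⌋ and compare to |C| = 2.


Plotkin bound M ≤ 6; given |C| = 2 ≤ bound (satisfied).

Check applicability: 2d = 6, n = 5.
2d − n = 1 > 0, so Plotkin applies.
Compute d/(2d−n) = 3/1 ≈ 3.0000.
⌊d/(2d−n)⌋ = 3.
Plotkin bound: M ≤ 2·3 = 6.
Given |C| = 2, check: satisfied.
This |C| is below the Plotkin bound.


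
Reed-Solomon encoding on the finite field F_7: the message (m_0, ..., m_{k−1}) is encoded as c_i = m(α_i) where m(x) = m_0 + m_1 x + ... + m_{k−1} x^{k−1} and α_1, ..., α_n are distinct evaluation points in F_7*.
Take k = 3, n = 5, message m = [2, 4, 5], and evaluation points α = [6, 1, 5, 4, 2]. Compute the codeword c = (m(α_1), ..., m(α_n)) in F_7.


c = [3, 4, 0, 0, 2]

Message polynomial: m(x) = 2 + 4·x + 5·x^2 (mod 7).
For each evaluation point α_i, compute m(α_i) mod 7:
  α_1 = 6: Horner steps 5 → 6 → 3, so m(6) = 3.
  α_2 = 1: Horner steps 5 → 2 → 4, so m(1) = 4.
  α_3 = 5: Horner steps 5 → 1 → 0, so m(5) = 0.
  α_4 = 4: Horner steps 5 → 3 → 0, so m(4) = 0.
  α_5 = 2: Horner steps 5 → 0 → 2, so m(2) = 2.
Codeword c = [3, 4, 0, 0, 2] ∈ F_7^5.


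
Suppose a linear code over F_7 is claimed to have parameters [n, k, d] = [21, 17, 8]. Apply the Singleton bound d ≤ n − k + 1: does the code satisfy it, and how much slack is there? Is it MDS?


Singleton RHS = n − k + 1 = 5, slack = -3, bound violated (no such code; not MDS).

Singleton bound: d ≤ n − k + 1.
Here n = 21, k = 17, so n − k + 1 = 5.
Given d = 8, check d ≤ 5: NO.
Slack = (n − k + 1) − d = -3.
The slack is negative: d = 8 exceeds n − k + 1 = 5 by 3, so the Singleton bound is violated and no linear [21, 17, 8]_7 code can exist. In particular it is not MDS (MDS requires d = n − k + 1 exactly).
Description: the claimed parameters are [21, 17, 8]_7; such a code would be impossible (violates the Singleton bound).


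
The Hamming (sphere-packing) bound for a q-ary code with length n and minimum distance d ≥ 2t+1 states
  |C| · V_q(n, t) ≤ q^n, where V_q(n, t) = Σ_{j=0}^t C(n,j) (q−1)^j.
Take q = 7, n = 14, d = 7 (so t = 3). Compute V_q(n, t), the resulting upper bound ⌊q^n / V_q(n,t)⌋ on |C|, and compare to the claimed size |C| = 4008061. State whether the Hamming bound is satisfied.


V_q(n, t) = 81985, q^n = 678223072849, Hamming bound = 8272526, |C| = 4008061 ≤ bound (satisfied).

Step 1: Compute V_q(n, t) = Σ_{j=0}^3 C(n, j) (q−1)^j.
  j = 0: C(14,0)·(6)^0 = 1·1 = 1.
  j = 1: C(14,1)·(6)^1 = 14·6 = 84.
  j = 2: C(14,2)·(6)^2 = 91·36 = 3276.
  j = 3: C(14,3)·(6)^3 = 364·216 = 78624.
  V_q(n, t) = 1 + 84 + 3276 + 78624 = 81985.
Step 2: q^n = 7^14 = 678223072849.
Step 3: Hamming bound ⌊q^n / V_q(n,t)⌋ = ⌊678223072849/81985⌋ = 8272526.
Step 4: Compare |C| = 4008061 to 8272526: satisfied.
The claimed |C| lies below the Hamming bound.


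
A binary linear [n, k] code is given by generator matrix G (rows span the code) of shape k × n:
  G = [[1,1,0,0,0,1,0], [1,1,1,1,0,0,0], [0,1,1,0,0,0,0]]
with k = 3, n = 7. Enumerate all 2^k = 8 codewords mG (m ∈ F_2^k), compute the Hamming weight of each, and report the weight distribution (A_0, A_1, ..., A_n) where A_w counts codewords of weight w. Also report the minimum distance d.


Weight distribution: A_0 = 1, A_2 = 2, A_3 = 4, A_4 = 1. Minimum distance d = 2.

Enumerate all 2^3 = 8 messages m ∈ F_2^3.
For each, compute codeword c = mG in F_2^7, then tally its weight.
  m = 000 → c = 0000000, weight = 0.
  m = 100 → c = 1100010, weight = 3.
  m = 010 → c = 1111000, weight = 4.
  m = 110 → c = 0011010, weight = 3.
  m = 001 → c = 0110000, weight = 2.
  m = 101 → c = 1010010, weight = 3.
  m = 011 → c = 1001000, weight = 2.
  m = 111 → c = 0101010, weight = 3.
Tally weights:
  weight 0: 1 codewords.
  weight 2: 2 codewords.
  weight 3: 4 codewords.
  weight 4: 1 codewords.
Minimum distance d = smallest w > 0 with A_w > 0 = 2.
Sanity: Σ A_w = 8 = 2^3 = 8 ✓.


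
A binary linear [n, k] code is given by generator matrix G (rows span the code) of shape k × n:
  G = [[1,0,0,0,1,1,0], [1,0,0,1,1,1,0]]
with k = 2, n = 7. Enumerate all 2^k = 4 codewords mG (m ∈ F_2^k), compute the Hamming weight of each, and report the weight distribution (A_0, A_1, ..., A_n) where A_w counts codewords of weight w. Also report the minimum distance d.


Weight distribution: A_0 = 1, A_1 = 1, A_3 = 1, A_4 = 1. Minimum distance d = 1.

Enumerate all 2^2 = 4 messages m ∈ F_2^2.
For each, compute codeword c = mG in F_2^7, then tally its weight.
  m = 00 → c = 0000000, weight = 0.
  m = 10 → c = 1000110, weight = 3.
  m = 01 → c = 1001110, weight = 4.
  m = 11 → c = 0001000, weight = 1.
Tally weights:
  weight 0: 1 codewords.
  weight 1: 1 codewords.
  weight 3: 1 codewords.
  weight 4: 1 codewords.
Minimum distance d = smallest w > 0 with A_w > 0 = 1.
Sanity: Σ A_w = 4 = 2^2 = 4 ✓.


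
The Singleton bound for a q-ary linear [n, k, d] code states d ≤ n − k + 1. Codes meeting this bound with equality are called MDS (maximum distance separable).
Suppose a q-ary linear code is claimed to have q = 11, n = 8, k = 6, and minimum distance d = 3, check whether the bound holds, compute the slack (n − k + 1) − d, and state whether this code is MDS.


Singleton RHS = n − k + 1 = 3, slack = 0, bound satisfied, MDS.

Singleton bound: d ≤ n − k + 1.
Here n = 8, k = 6, so n − k + 1 = 3.
Given d = 3, check d ≤ 3: YES.
Slack = (n − k + 1) − d = 0.
The code is MDS (slack = 0).
Description: the claimed parameters are [8, 6, 3]_11; such a code would be MDS (meets Singleton bound).
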